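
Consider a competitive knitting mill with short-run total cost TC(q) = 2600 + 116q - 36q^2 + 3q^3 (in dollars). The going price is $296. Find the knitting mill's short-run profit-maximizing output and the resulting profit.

AVC = 116 - 36q + 3q^2; min AVC = $8 at q = 6. Since P = $296 ≥ min AVC, the firm produces.
With MC = 116 - 72q + 9q^2, P = MC on the upward-sloping part at q* = 10.
TR = 296·10 = 2960. TC = 2600 + 560 = 3160. Profit = 2960 − 3160 = -$200.
Shutting down would mean losing the fixed cost of $2600, so operating at a loss of $200 is better by $2400.

Profit = -$200 at q = 10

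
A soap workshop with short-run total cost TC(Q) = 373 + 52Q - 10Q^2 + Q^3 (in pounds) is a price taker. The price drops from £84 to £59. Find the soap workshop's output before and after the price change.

Output falls from 8 to 7

MC = 52 - 20Q + 3Q^2; the shutdown threshold is min AVC = £27 (at Q = 5).
With P = £84 above the shutdown price, P = MC gives Q = 8.
At P = £59 ≥ min AVC, set P = MC: Q = 7. The firm stays open but cuts output.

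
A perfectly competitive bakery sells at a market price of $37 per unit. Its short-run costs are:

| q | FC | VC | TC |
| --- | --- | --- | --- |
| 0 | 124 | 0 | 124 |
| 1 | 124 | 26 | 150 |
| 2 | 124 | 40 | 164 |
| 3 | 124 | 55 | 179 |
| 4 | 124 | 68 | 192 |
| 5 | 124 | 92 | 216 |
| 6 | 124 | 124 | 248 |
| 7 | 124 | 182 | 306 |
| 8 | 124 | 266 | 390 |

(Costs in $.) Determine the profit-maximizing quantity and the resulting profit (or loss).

Compute π = P·q − TC at each output: q=0: -124; q=1: -113; q=2: -90; q=3: -68; q=4: -44; q=5: -31; q=6: -26; q=7: -47; q=8: -94.
Profit is maximized at q = 6. AVC there is 124/6 = $20.67 ≤ P, so producing beats shutting down (which would give -$124).

q = 6; profit = -$26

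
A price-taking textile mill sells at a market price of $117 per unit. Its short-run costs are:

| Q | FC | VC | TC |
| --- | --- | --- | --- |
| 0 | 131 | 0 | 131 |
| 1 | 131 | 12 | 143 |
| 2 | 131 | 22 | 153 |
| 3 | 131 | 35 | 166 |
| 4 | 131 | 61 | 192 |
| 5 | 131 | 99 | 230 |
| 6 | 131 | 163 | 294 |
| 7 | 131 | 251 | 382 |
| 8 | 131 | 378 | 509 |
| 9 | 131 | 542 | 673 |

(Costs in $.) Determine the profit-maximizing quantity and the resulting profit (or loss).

Q = 7; profit = $437

Profit at each row (π = 117Q − TC): Q=0: -131; Q=1: -26; Q=2: 81; Q=3: 185; Q=4: 276; Q=5: 355; Q=6: 408; Q=7: 437; Q=8: 427; Q=9: 380.
Profit is maximized at Q = 7. AVC there is 251/7 = $35.86 ≤ P, so producing beats shutting down (which would give -$131).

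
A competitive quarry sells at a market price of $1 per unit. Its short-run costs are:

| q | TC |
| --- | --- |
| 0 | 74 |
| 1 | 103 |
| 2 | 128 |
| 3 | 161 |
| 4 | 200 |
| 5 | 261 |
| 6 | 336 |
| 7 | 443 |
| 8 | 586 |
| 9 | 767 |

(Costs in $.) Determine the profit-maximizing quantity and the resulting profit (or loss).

Tabulate TR − TC: q=0: -74; q=1: -102; q=2: -126; q=3: -158; q=4: -196; q=5: -256; q=6: -330; q=7: -436; q=8: -578; q=9: -758.
Profit is highest at q = 0. Equivalently, the lowest AVC in the table is 54/2 ≈ $27 at q = 2, and P = $1 falls below it — price never covers variable cost, so the firm shuts down and loses only its fixed cost.

q = 0 (shut down); profit = -$74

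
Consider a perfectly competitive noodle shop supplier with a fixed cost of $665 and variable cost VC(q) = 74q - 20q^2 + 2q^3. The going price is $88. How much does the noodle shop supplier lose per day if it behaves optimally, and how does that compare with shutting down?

AVC = 74 - 20q + 2q^2; min AVC = $24 at q = 5. Since P = $88 ≥ min AVC, the firm produces.
With MC = 74 - 40q + 6q^2, P = MC on the upward-sloping part at q* = 7.
TR = 88·7 = 616. TC = 665 + 224 = 889. Profit = 616 − 889 = -$273.
Shutting down would mean losing the fixed cost of $665, so operating at a loss of $273 is better by $392.

Profit = -$273 at q = 7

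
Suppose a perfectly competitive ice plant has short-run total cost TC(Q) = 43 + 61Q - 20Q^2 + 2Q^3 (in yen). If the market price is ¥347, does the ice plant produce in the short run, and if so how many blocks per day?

Strip out fixed cost: VC = 61Q - 20Q^2 + 2Q^3. Then AVC = 61 - 20Q + 2Q^2 and MC = 61 - 40Q + 6Q^2.
AVC is minimized where dAVC/dQ = -20 + 4Q = 0, at Q = 5; min AVC = 61 - 20·5 + 2·5^2 = ¥11.
Since P = ¥347 ≥ min AVC = ¥11, price covers variable cost and the firm should produce.
P = MC gives -286 - 40Q + 6Q^2 = 0, with roots -13/3 and 11. Take the larger (rising MC): Q* = 11.
Check: AVC at Q = 11 is ¥83 ≤ P, so revenue covers variable cost.
Profit = P·Q − TC = 347·11 − 956 = ¥2861.

Produce at Q = 11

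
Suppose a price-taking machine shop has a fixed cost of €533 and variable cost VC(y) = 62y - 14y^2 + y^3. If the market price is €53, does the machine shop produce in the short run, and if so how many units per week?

Strip out fixed cost: VC = 62y - 14y^2 + y^3. Then AVC = 62 - 14y + y^2 and MC = 62 - 28y + 3y^2.
The AVC parabola has its vertex at y = 14/2 = 7, where AVC = 62 - 14·7 + 7^2 = €13.
P = €53 exceeds min AVC = €13, so the firm stays open.
Solving P = MC: 9 - 28y + 3y^2 = 0 ⇒ y = 1/3 or 9. On the upward-sloping branch, y* = 9.
Check: AVC at y = 9 is €17 ≤ P, so revenue covers variable cost.
Profit = P·y − TC = 53·9 − 686 = -€209, a loss, but smaller than the €533 fixed cost the firm would lose by shutting down.

Produce at y = 9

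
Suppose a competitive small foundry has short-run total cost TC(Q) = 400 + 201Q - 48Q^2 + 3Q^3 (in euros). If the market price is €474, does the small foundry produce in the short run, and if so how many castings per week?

Variable cost is VC = 201Q - 48Q^2 + 3Q^3, so AVC = VC/Q = 201 - 48Q + 3Q^2 and MC = dTC/dQ = 201 - 96Q + 9Q^2.
AVC is minimized where dAVC/dQ = -48 + 6Q = 0, at Q = 8; min AVC = 201 - 48·8 + 3·8^2 = €9.
P = €474 exceeds min AVC = €9, so the firm stays open.
Set P = MC: 474 = 201 - 96Q + 9Q^2 → -273 - 96Q + 9Q^2 = 0. The roots are Q = -7/3 and Q = 13; the profit-maximizing output is on the rising part of MC, so Q* = 13.
Check: AVC at Q = 13 is €84 ≤ P, so revenue covers variable cost.
Profit = P·Q − TC = 474·13 − 1492 = €4670.

Produce at Q = 13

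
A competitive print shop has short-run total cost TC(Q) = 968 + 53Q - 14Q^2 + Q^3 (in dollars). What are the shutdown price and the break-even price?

Shutdown price = $4; break-even price = $108

AVC = 53 - 14Q + Q^2; minimized at Q = 7, giving min AVC = $4. That is the shutdown price.
ATC = 968/Q + 53 - 14Q + Q^2. Setting dATC/dQ = −968/Q^2 − 14 + 2Q = 0 gives Q = 11 (since 2·11^3 − 14·11^2 = 968).
min ATC = 968/11 + 53 − 14·11 + 11^2 = $108. That is the break-even price.
Between these two prices the firm operates at a loss; above $108 it earns a profit.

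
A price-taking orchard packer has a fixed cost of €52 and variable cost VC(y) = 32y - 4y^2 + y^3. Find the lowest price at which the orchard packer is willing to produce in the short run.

€28 per unit

The firm shuts down when price falls below the minimum of average variable cost. AVC = VC/y = 32 - 4y + y^2.
At the minimum of AVC, MC = AVC. MC = 32 - 8y + 3y^2; setting MC = AVC gives 2y^2 - 4y = 0, so y = 2. min AVC = 28.
For P < €28 the firm produces nothing.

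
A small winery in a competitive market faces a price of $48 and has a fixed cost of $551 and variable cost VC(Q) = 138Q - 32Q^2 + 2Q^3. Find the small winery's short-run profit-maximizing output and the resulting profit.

Profit = -$227 at Q = 9

AVC = 138 - 32Q + 2Q^2; min AVC = $10 at Q = 8. Since P = $48 ≥ min AVC, the firm produces.
MC = 138 - 64Q + 6Q^2. Setting P = MC and taking the root on the rising branch gives Q* = 9.
TR = 48·9 = 432. TC = 551 + 108 = 659. Profit = 432 − 659 = -$227.
By producing, the firm covers all variable cost plus $324 of fixed cost; shutting down would lose the full $551.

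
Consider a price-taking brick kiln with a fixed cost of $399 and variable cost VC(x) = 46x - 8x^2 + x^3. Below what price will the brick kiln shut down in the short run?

Short-run supply begins at min AVC. From VC = 46x - 8x^2 + x^3, AVC = 46 - 8x + x^2.
dAVC/dx = -8 + 2x = 0 gives x = 4. min AVC = 46 - 8·4 + 4^2 = 30.
For P < $30 the firm produces nothing.

$30 per unit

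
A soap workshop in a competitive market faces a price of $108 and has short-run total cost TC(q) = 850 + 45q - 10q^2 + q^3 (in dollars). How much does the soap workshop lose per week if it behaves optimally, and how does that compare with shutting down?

Profit = -$202 at q = 9

AVC = 45 - 10q + q^2; min AVC = $20 at q = 5. Since P = $108 ≥ min AVC, the firm produces.
With MC = 45 - 20q + 3q^2, P = MC on the upward-sloping part at q* = 9.
TR = 108·9 = 972. TC = 850 + 324 = 1174. Profit = 972 − 1174 = -$202.
By producing, the firm covers all variable cost plus $648 of fixed cost; shutting down would lose the full $850.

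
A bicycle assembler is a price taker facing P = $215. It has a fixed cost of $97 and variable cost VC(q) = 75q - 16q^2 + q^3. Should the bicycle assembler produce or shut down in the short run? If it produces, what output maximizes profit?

From TC, MC = TC'(q) = 75 - 32q + 3q^2 and AVC = VC/q = 75 - 16q + q^2.
AVC hits its minimum where MC = AVC, at q = 8, giving min AVC = 75 - 16·8 + 8^2 = $11.
Since P = $215 ≥ min AVC = $11, price covers variable cost and the firm should produce.
Set P = MC: 215 = 75 - 32q + 3q^2 → -140 - 32q + 3q^2 = 0. The roots are q = -10/3 and q = 14; the profit-maximizing output is on the rising part of MC, so q* = 14.
Check: AVC at q = 14 is $47 ≤ P, so revenue covers variable cost.
Profit = P·q − TC = 215·14 − 755 = $2255.

Produce at q = 14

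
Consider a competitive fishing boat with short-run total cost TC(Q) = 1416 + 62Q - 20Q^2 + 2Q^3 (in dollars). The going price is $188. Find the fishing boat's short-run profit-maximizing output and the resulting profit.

AVC = 62 - 20Q + 2Q^2 has its minimum $12 at Q = 5; price $188 clears that bar, so the firm operates.
With MC = 62 - 40Q + 6Q^2, P = MC on the upward-sloping part at Q* = 9.
TR = 188·9 = 1692. TC = 1416 + 396 = 1812. Profit = 1692 − 1812 = -$120.
That loss of $120 beats the $1416 the firm would lose by shutting down; producing recovers $1296 of fixed cost.

Profit = -$120 at Q = 9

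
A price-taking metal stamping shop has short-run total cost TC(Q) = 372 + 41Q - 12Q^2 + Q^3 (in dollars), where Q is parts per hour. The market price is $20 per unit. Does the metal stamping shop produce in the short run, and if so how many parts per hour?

Produce at Q = 7

Strip out fixed cost: VC = 41Q - 12Q^2 + Q^3. Then AVC = 41 - 12Q + Q^2 and MC = 41 - 24Q + 3Q^2.
The AVC parabola has its vertex at Q = 12/2 = 6, where AVC = 41 - 12·6 + 6^2 = $5.
Since P = $20 ≥ min AVC = $5, price covers variable cost and the firm should produce.
Set P = MC: 20 = 41 - 24Q + 3Q^2 → 21 - 24Q + 3Q^2 = 0. The roots are Q = 1 and Q = 7; the profit-maximizing output is on the rising part of MC, so Q* = 7.
Check: AVC at Q = 7 is $6 ≤ P, so revenue covers variable cost.
Profit = P·Q − TC = 20·7 − 414 = -$274, a loss, but smaller than the $372 fixed cost the firm would lose by shutting down.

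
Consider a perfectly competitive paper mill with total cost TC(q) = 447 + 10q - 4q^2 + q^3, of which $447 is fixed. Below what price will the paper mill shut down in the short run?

Short-run supply begins at min AVC. From VC = 10q - 4q^2 + q^3, AVC = 10 - 4q + q^2.
dAVC/dq = -4 + 2q = 0 gives q = 2. min AVC = 10 - 4·2 + 2^2 = 6.
So the shutdown price is $6.

$6 per unit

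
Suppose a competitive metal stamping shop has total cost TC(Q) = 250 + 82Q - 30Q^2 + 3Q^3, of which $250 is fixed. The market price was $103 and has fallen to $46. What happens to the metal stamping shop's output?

Output falls from 7 to 6

MC = 82 - 60Q + 9Q^2; the shutdown threshold is min AVC = $7 (at Q = 5).
With P = $103 above the shutdown price, P = MC gives Q = 7.
At P = $46 ≥ min AVC, set P = MC: Q = 6. The firm stays open but cuts output.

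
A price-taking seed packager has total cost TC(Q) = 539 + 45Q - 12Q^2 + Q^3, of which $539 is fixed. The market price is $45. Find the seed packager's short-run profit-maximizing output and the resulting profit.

Profit = -$283 at Q = 8

AVC = 45 - 12Q + Q^2; min AVC = $9 at Q = 6. Since P = $45 ≥ min AVC, the firm produces.
MC = 45 - 24Q + 3Q^2. Setting P = MC and taking the root on the rising branch gives Q* = 8.
TR = 45·8 = 360. TC = 539 + 104 = 643. Profit = 360 − 643 = -$283.
Shutting down would mean losing the fixed cost of $539, so operating at a loss of $283 is better by $256.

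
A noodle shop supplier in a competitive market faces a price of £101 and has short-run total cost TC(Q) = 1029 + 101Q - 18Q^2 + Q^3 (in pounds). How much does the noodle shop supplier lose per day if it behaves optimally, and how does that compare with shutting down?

AVC = 101 - 18Q + Q^2 has its minimum £20 at Q = 9; price £101 clears that bar, so the firm operates.
MC = 101 - 36Q + 3Q^2. Setting P = MC and taking the root on the rising branch gives Q* = 12.
TR = 101·12 = 1212. TC = 1029 + 348 = 1377. Profit = 1212 − 1377 = -£165.
That loss of £165 beats the £1029 the firm would lose by shutting down; producing recovers £864 of fixed cost.

Profit = -£165 at Q = 12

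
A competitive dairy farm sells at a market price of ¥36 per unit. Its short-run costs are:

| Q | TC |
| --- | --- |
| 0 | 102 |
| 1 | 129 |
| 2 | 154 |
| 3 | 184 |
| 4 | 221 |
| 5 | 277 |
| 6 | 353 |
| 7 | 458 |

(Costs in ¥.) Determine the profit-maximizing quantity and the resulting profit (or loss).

Compute π = P·Q − TC at each output: Q=0: -102; Q=1: -93; Q=2: -82; Q=3: -76; Q=4: -77; Q=5: -97; Q=6: -137; Q=7: -206.
Profit is maximized at Q = 3. AVC there is 82/3 = ¥27.33 ≤ P, so producing beats shutting down (which would give -¥102).

Q = 3; profit = -¥76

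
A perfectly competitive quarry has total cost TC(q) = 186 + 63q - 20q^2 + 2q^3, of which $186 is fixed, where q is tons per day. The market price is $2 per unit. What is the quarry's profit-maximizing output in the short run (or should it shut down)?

From TC, MC = TC'(q) = 63 - 40q + 6q^2 and AVC = VC/q = 63 - 20q + 2q^2.
AVC is minimized where dAVC/dq = -20 + 4q = 0, at q = 5; min AVC = 63 - 20·5 + 2·5^2 = $13.
Since P = $2 < min AVC = $13, price fails to cover variable cost at any output.
Best response: produce nothing and absorb the $186 fixed cost.

Shut down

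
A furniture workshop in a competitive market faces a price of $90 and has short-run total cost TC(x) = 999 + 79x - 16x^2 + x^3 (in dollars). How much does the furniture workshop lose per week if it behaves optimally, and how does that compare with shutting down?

Profit = -$273 at x = 11

AVC = 79 - 16x + x^2 has its minimum $15 at x = 8; price $90 clears that bar, so the firm operates.
With MC = 79 - 32x + 3x^2, P = MC on the upward-sloping part at x* = 11.
TR = 90·11 = 990. TC = 999 + 264 = 1263. Profit = 990 − 1263 = -$273.
That loss of $273 beats the $999 the firm would lose by shutting down; producing recovers $726 of fixed cost.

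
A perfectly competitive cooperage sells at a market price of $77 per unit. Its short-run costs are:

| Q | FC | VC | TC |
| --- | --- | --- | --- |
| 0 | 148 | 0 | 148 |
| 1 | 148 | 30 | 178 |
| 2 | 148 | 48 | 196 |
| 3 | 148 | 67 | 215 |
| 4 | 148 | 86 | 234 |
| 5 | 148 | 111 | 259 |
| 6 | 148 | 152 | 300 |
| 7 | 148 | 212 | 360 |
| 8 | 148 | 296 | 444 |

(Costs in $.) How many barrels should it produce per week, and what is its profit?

Q = 7; profit = $179

Tabulate TR − TC: Q=0: -148; Q=1: -101; Q=2: -42; Q=3: 16; Q=4: 74; Q=5: 126; Q=6: 162; Q=7: 179; Q=8: 172.
Profit is maximized at Q = 7. AVC there is 212/7 = $30.29 ≤ P, so producing beats shutting down (which would give -$148).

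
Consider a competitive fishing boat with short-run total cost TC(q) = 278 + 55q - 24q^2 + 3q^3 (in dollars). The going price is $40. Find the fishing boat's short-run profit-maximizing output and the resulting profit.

AVC = 55 - 24q + 3q^2 has its minimum $7 at q = 4; price $40 clears that bar, so the firm operates.
With MC = 55 - 48q + 9q^2, P = MC on the upward-sloping part at q* = 5.
TR = 40·5 = 200. TC = 278 + 50 = 328. Profit = 200 − 328 = -$128.
By producing, the firm covers all variable cost plus $150 of fixed cost; shutting down would lose the full $278.

Profit = -$128 at q = 5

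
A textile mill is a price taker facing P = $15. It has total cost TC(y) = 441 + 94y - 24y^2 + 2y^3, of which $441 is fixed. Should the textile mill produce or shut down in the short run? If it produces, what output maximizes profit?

Strip out fixed cost: VC = 94y - 24y^2 + 2y^3. Then AVC = 94 - 24y + 2y^2 and MC = 94 - 48y + 6y^2.
AVC hits its minimum where MC = AVC, at y = 6, giving min AVC = 94 - 24·6 + 2·6^2 = $22.
P = $15 lies below min AVC = $22; no output level covers variable cost.
Best response: produce nothing and absorb the $441 fixed cost.

Shut down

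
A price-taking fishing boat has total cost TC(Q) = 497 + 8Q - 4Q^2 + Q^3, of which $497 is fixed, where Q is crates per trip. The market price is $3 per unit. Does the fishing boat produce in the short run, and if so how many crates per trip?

Strip out fixed cost: VC = 8Q - 4Q^2 + Q^3. Then AVC = 8 - 4Q + Q^2 and MC = 8 - 8Q + 3Q^2.
The AVC parabola has its vertex at Q = 4/2 = 2, where AVC = 8 - 4·2 + 2^2 = $4.
With P < min AVC ($3 < $4), every unit sold adds to the loss.
Shutting down limits the loss to fixed cost, $497.

Shut down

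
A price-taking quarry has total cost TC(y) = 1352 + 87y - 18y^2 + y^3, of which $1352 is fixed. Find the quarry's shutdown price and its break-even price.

Shutdown price = $6; break-even price = $126

Shutdown price = min AVC. AVC = 87 - 18y + y^2, with vertex at y = 9 and minimum $6.
ATC = 1352/y + 87 - 18y + y^2. Setting dATC/dy = −1352/y^2 − 18 + 2y = 0 gives y = 13 (since 2·13^3 − 18·13^2 = 1352).
min ATC = 1352/13 + 87 − 18·13 + 13^2 = $126. That is the break-even price.
Between these two prices the firm operates at a loss; above $126 it earns a profit.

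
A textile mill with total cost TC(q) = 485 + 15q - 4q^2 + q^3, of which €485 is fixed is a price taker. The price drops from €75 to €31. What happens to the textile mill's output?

AVC = 15 - 4q + q^2, minimized at q = 2 where min AVC = €11. MC = 15 - 8q + 3q^2.
With P = €75 above the shutdown price, P = MC gives q = 6.
At P = €31 ≥ min AVC, set P = MC: q = 4. The firm stays open but cuts output.

Output falls from 6 to 4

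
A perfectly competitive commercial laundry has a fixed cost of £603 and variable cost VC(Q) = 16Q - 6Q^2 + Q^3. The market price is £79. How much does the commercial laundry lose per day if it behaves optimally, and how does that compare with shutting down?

Profit = -£211 at Q = 7

AVC = 16 - 6Q + Q^2; min AVC = £7 at Q = 3. Since P = £79 ≥ min AVC, the firm produces.
With MC = 16 - 12Q + 3Q^2, P = MC on the upward-sloping part at Q* = 7.
TR = 79·7 = 553. TC = 603 + 161 = 764. Profit = 553 − 764 = -£211.
By producing, the firm covers all variable cost plus £392 of fixed cost; shutting down would lose the full £603.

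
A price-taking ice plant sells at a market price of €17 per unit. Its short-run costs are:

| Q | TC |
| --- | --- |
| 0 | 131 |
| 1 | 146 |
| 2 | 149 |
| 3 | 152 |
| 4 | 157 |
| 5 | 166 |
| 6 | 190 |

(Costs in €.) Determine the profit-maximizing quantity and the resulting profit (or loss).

Tabulate TR − TC: Q=0: -131; Q=1: -129; Q=2: -115; Q=3: -101; Q=4: -89; Q=5: -81; Q=6: -88.
Profit is maximized at Q = 5. AVC there is 35/5 = €7 ≤ P, so producing beats shutting down (which would give -€131).

Q = 5; profit = -€81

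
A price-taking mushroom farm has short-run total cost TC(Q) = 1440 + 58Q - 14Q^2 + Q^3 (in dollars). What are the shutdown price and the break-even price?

Shutdown price = min AVC. AVC = 58 - 14Q + Q^2, with vertex at Q = 7 and minimum $9.
ATC = 1440/Q + 58 - 14Q + Q^2. Setting dATC/dQ = −1440/Q^2 − 14 + 2Q = 0 gives Q = 12 (since 2·12^3 − 14·12^2 = 1440).
min ATC = 1440/12 + 58 − 14·12 + 12^2 = $154. That is the break-even price.
Between these two prices the firm operates at a loss; above $154 it earns a profit.

Shutdown price = $9; break-even price = $154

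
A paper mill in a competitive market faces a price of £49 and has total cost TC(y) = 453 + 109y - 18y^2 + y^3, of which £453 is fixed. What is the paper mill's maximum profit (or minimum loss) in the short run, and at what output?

Profit = -£253 at y = 10

AVC = 109 - 18y + y^2; min AVC = £28 at y = 9. Since P = £49 ≥ min AVC, the firm produces.
MC = 109 - 36y + 3y^2. Setting P = MC and taking the root on the rising branch gives y* = 10.
TR = 49·10 = 490. TC = 453 + 290 = 743. Profit = 490 − 743 = -£253.
Shutting down would mean losing the fixed cost of £453, so operating at a loss of £253 is better by £200.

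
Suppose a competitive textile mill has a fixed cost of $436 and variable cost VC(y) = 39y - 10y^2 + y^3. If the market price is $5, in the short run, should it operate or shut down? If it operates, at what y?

From TC, MC = TC'(y) = 39 - 20y + 3y^2 and AVC = VC/y = 39 - 10y + y^2.
AVC hits its minimum where MC = AVC, at y = 5, giving min AVC = 39 - 10·5 + 5^2 = $14.
With P < min AVC ($5 < $14), every unit sold adds to the loss.
Best response: produce nothing and absorb the $436 fixed cost.

Shut down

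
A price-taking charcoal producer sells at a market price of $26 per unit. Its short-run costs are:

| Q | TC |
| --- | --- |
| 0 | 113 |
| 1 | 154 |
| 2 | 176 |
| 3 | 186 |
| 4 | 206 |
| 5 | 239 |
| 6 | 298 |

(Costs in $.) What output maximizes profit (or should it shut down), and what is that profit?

Compute π = P·Q − TC at each output: Q=0: -113; Q=1: -128; Q=2: -124; Q=3: -108; Q=4: -102; Q=5: -109; Q=6: -142.
Profit is maximized at Q = 4. AVC there is 93/4 = $23.25 ≤ P, so producing beats shutting down (which would give -$113).

Q = 4; profit = -$102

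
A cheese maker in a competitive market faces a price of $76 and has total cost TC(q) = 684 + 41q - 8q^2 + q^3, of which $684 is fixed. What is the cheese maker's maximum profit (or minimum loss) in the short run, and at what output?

AVC = 41 - 8q + q^2; min AVC = $25 at q = 4. Since P = $76 ≥ min AVC, the firm produces.
MC = 41 - 16q + 3q^2. Setting P = MC and taking the root on the rising branch gives q* = 7.
TR = 76·7 = 532. TC = 684 + 238 = 922. Profit = 532 − 922 = -$390.
Shutting down would mean losing the fixed cost of $684, so operating at a loss of $390 is better by $294.

Profit = -$390 at q = 7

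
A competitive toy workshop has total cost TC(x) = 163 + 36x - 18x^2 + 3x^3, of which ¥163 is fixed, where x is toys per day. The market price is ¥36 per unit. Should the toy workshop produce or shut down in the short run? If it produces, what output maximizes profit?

Variable cost is VC = 36x - 18x^2 + 3x^3, so AVC = VC/x = 36 - 18x + 3x^2 and MC = dTC/dx = 36 - 36x + 9x^2.
AVC is minimized where dAVC/dx = -18 + 6x = 0, at x = 3; min AVC = 36 - 18·3 + 3·3^2 = ¥9.
Since P = ¥36 ≥ min AVC = ¥9, price covers variable cost and the firm should produce.
Set P = MC: 36 = 36 - 36x + 9x^2 → -36x + 9x^2 = 0. The roots are x = 0 and x = 4; the profit-maximizing output is on the rising part of MC, so x* = 4.
Check: AVC at x = 4 is ¥12 ≤ P, so revenue covers variable cost.
Profit = P·x − TC = 36·4 − 211 = -¥67, a loss, but smaller than the ¥163 fixed cost the firm would lose by shutting down.

Produce at x = 4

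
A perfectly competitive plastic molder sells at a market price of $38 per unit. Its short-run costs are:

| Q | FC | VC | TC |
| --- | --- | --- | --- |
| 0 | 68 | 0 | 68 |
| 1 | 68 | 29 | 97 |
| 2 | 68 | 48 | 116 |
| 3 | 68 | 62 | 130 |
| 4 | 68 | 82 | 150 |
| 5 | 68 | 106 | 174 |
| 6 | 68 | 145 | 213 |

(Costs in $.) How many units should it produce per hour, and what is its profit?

Profit at each row (π = 38Q − TC): Q=0: -68; Q=1: -59; Q=2: -40; Q=3: -16; Q=4: 2; Q=5: 16; Q=6: 15.
Profit is maximized at Q = 5. AVC there is 106/5 = $21.20 ≤ P, so producing beats shutting down (which would give -$68).

Q = 5; profit = $16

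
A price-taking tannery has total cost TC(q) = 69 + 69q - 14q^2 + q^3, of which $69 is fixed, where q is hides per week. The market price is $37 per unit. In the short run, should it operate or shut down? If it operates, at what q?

Produce at q = 8

From TC, MC = TC'(q) = 69 - 28q + 3q^2 and AVC = VC/q = 69 - 14q + q^2.
The AVC parabola has its vertex at q = 14/2 = 7, where AVC = 69 - 14·7 + 7^2 = $20.
Because $37 ≥ $20, revenue can cover variable cost; the firm operates.
P = MC gives 32 - 28q + 3q^2 = 0, with roots 4/3 and 8. Take the larger (rising MC): q* = 8.
Check: AVC at q = 8 is $21 ≤ P, so revenue covers variable cost.
Profit = P·q − TC = 37·8 − 237 = $59.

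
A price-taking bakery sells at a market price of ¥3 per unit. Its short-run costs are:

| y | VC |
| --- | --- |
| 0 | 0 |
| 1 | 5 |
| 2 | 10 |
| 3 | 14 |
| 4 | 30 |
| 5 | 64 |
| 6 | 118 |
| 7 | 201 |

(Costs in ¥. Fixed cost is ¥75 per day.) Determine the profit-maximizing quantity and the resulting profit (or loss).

y = 0 (shut down); profit = -¥75

Compute π = P·y − TC at each output: y=0: -75; y=1: -77; y=2: -79; y=3: -80; y=4: -93; y=5: -124; y=6: -175; y=7: -255.
Profit is highest at y = 0. Equivalently, the lowest AVC in the table is 14/3 ≈ ¥4.67 at y = 3, and P = ¥3 falls below it — price never covers variable cost, so the firm shuts down and loses only its fixed cost.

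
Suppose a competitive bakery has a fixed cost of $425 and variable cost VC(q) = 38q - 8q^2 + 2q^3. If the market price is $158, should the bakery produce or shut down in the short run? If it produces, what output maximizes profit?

Produce at q = 6

Strip out fixed cost: VC = 38q - 8q^2 + 2q^3. Then AVC = 38 - 8q + 2q^2 and MC = 38 - 16q + 6q^2.
The AVC parabola has its vertex at q = 8/4 = 2, where AVC = 38 - 8·2 + 2·2^2 = $30.
Since P = $158 ≥ min AVC = $30, price covers variable cost and the firm should produce.
Solving P = MC: -120 - 16q + 6q^2 = 0 ⇒ q = -10/3 or 6. On the upward-sloping branch, q* = 6.
Check: AVC at q = 6 is $62 ≤ P, so revenue covers variable cost.
Profit = P·q − TC = 158·6 − 797 = $151.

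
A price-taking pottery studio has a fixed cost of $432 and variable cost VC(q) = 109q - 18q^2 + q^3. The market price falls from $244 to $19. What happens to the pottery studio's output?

Output falls from 15 to 0 (the firm shuts down)

MC = 109 - 36q + 3q^2; the shutdown threshold is min AVC = $28 (at q = 9).
With P = $244 above the shutdown price, P = MC gives q = 15.
At P = $19 < min AVC = $28, price no longer covers variable cost at any output, so the firm shuts down: q = 0.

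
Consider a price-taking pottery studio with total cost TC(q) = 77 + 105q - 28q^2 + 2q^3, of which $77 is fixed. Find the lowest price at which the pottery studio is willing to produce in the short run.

The shutdown price is the minimum of AVC. VC = 105q - 28q^2 + 2q^3, so AVC = 105 - 28q + 2q^2.
dAVC/dq = -28 + 4q = 0 gives q = 7. min AVC = 105 - 28·7 + 2·7^2 = 7.
For P < $7 the firm produces nothing.

$7 per unit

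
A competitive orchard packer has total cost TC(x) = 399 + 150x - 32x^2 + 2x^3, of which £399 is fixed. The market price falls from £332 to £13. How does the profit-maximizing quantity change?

MC = 150 - 64x + 6x^2; the shutdown threshold is min AVC = £22 (at x = 8).
With P = £332 above the shutdown price, P = MC gives x = 13.
At P = £13 < min AVC = £22, price no longer covers variable cost at any output, so the firm shuts down: x = 0.

Output falls from 13 to 0 (the firm shuts down)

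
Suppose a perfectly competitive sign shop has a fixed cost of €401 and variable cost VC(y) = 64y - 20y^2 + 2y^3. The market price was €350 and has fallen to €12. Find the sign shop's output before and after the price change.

Output falls from 11 to 0 (the firm shuts down)

MC = 64 - 40y + 6y^2; the shutdown threshold is min AVC = €14 (at y = 5).
At P = €350 ≥ min AVC, set P = MC on the rising branch: y = 11.
At P = €12 < min AVC = €14, price no longer covers variable cost at any output, so the firm shuts down: y = 0.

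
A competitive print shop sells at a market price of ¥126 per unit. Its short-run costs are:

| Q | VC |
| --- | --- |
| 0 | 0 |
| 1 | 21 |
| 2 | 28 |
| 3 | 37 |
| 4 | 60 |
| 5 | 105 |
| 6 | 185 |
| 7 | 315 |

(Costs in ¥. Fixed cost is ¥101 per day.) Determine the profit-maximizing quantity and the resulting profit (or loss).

Q = 6; profit = ¥470

Profit at each row (π = 126Q − TC): Q=0: -101; Q=1: 4; Q=2: 123; Q=3: 240; Q=4: 343; Q=5: 424; Q=6: 470; Q=7: 466.
Profit is maximized at Q = 6. AVC there is 185/6 = ¥30.83 ≤ P, so producing beats shutting down (which would give -¥101).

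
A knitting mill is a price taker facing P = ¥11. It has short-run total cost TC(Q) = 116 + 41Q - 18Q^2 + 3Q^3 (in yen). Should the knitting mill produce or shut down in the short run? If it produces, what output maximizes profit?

Shut down

From TC, MC = TC'(Q) = 41 - 36Q + 9Q^2 and AVC = VC/Q = 41 - 18Q + 3Q^2.
AVC hits its minimum where MC = AVC, at Q = 3, giving min AVC = 41 - 18·3 + 3·3^2 = ¥14.
P = ¥11 lies below min AVC = ¥14; no output level covers variable cost.
Shutting down limits the loss to fixed cost, ¥116.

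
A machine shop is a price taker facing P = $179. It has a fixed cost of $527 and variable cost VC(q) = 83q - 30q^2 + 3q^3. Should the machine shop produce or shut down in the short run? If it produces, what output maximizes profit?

Strip out fixed cost: VC = 83q - 30q^2 + 3q^3. Then AVC = 83 - 30q + 3q^2 and MC = 83 - 60q + 9q^2.
The AVC parabola has its vertex at q = 30/6 = 5, where AVC = 83 - 30·5 + 3·5^2 = $8.
P = $179 exceeds min AVC = $8, so the firm stays open.
P = MC gives -96 - 60q + 9q^2 = 0, with roots -4/3 and 8. Take the larger (rising MC): q* = 8.
Check: AVC at q = 8 is $35 ≤ P, so revenue covers variable cost.
Profit = P·q − TC = 179·8 − 807 = $625.

Produce at q = 8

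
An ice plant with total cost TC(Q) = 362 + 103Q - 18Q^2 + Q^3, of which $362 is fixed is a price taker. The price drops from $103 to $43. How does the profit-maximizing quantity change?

MC = 103 - 36Q + 3Q^2; the shutdown threshold is min AVC = $22 (at Q = 9).
At P = $103 ≥ min AVC, set P = MC on the rising branch: Q = 12.
At P = $43 ≥ min AVC, set P = MC: Q = 10. The firm stays open but cuts output.

Output falls from 12 to 10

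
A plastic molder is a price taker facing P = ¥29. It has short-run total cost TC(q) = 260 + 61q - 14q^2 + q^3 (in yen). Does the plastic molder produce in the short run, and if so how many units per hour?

Variable cost is VC = 61q - 14q^2 + q^3, so AVC = VC/q = 61 - 14q + q^2 and MC = dTC/dq = 61 - 28q + 3q^2.
AVC is minimized where dAVC/dq = -14 + 2q = 0, at q = 7; min AVC = 61 - 14·7 + 7^2 = ¥12.
P = ¥29 exceeds min AVC = ¥12, so the firm stays open.
P = MC gives 32 - 28q + 3q^2 = 0, with roots 4/3 and 8. Take the larger (rising MC): q* = 8.
Check: AVC at q = 8 is ¥13 ≤ P, so revenue covers variable cost.
Profit = P·q − TC = 29·8 − 364 = -¥132, a loss, but smaller than the ¥260 fixed cost the firm would lose by shutting down.

Produce at q = 8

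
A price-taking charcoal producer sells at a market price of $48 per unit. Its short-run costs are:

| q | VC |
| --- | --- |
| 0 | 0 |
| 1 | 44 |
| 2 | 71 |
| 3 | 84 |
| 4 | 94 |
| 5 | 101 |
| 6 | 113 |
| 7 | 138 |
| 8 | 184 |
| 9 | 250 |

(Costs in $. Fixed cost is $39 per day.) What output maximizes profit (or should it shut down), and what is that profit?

q = 8; profit = $161

Compute π = P·q − TC at each output: q=0: -39; q=1: -35; q=2: -14; q=3: 21; q=4: 59; q=5: 100; q=6: 136; q=7: 159; q=8: 161; q=9: 143.
Profit is maximized at q = 8. AVC there is 184/8 = $23 ≤ P, so producing beats shutting down (which would give -$39).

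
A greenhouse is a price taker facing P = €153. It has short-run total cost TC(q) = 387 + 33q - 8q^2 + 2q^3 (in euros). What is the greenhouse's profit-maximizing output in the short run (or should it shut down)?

Variable cost is VC = 33q - 8q^2 + 2q^3, so AVC = VC/q = 33 - 8q + 2q^2 and MC = dTC/dq = 33 - 16q + 6q^2.
AVC is minimized where dAVC/dq = -8 + 4q = 0, at q = 2; min AVC = 33 - 8·2 + 2·2^2 = €25.
P = €153 exceeds min AVC = €25, so the firm stays open.
Solving P = MC: -120 - 16q + 6q^2 = 0 ⇒ q = -10/3 or 6. On the upward-sloping branch, q* = 6.
Check: AVC at q = 6 is €57 ≤ P, so revenue covers variable cost.
Profit = P·q − TC = 153·6 − 729 = €189.

Produce at q = 6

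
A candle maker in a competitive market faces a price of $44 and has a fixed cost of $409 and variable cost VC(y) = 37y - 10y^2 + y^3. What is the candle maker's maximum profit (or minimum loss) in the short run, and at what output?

Profit = -$213 at y = 7

AVC = 37 - 10y + y^2; min AVC = $12 at y = 5. Since P = $44 ≥ min AVC, the firm produces.
With MC = 37 - 20y + 3y^2, P = MC on the upward-sloping part at y* = 7.
TR = 44·7 = 308. TC = 409 + 112 = 521. Profit = 308 − 521 = -$213.
That loss of $213 beats the $409 the firm would lose by shutting down; producing recovers $196 of fixed cost.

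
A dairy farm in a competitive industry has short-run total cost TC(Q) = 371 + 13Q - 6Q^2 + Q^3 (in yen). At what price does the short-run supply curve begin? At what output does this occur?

The shutdown price is the minimum of AVC. VC = 13Q - 6Q^2 + Q^3, so AVC = 13 - 6Q + Q^2.
At the minimum of AVC, MC = AVC. MC = 13 - 12Q + 3Q^2; setting MC = AVC gives 2Q^2 - 6Q = 0, so Q = 3. min AVC = 4.
So the shutdown price is ¥4.

¥4 per unit, at Q = 3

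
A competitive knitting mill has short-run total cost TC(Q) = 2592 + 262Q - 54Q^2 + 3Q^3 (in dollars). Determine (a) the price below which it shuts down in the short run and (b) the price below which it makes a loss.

Shutdown price = min AVC. AVC = 262 - 54Q + 3Q^2, with vertex at Q = 9 and minimum $19.
ATC = 2592/Q + 262 - 54Q + 3Q^2. Setting dATC/dQ = −2592/Q^2 − 54 + 6Q = 0 gives Q = 12 (since 6·12^3 − 54·12^2 = 2592).
min ATC = 2592/12 + 262 − 54·12 + 3·12^2 = $262. That is the break-even price.
For $19 ≤ P < $262 the firm produces at a loss; below $19 it shuts down.

Shutdown price = $19; break-even price = $262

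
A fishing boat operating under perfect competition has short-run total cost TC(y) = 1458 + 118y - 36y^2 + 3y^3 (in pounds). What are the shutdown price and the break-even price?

Shutdown price = £10; break-even price = £199

Shutdown price = min AVC. AVC = 118 - 36y + 3y^2, with vertex at y = 6 and minimum £10.
ATC = 1458/y + 118 - 36y + 3y^2. Setting dATC/dy = −1458/y^2 − 36 + 6y = 0 gives y = 9 (since 6·9^3 − 36·9^2 = 1458).
min ATC = 1458/9 + 118 − 36·9 + 3·9^2 = £199. That is the break-even price.
Between these two prices the firm operates at a loss; above £199 it earns a profit.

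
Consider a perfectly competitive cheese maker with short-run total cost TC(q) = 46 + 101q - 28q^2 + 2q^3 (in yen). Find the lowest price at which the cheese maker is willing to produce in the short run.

The firm shuts down when price falls below the minimum of average variable cost. AVC = VC/q = 101 - 28q + 2q^2.
dAVC/dq = -28 + 4q = 0 gives q = 7. min AVC = 101 - 28·7 + 2·7^2 = 3.
For P < ¥3 the firm produces nothing.

¥3 per unit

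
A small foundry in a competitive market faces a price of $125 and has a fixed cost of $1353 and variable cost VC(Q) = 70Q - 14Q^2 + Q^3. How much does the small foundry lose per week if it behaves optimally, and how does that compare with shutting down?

AVC = 70 - 14Q + Q^2; min AVC = $21 at Q = 7. Since P = $125 ≥ min AVC, the firm produces.
With MC = 70 - 28Q + 3Q^2, P = MC on the upward-sloping part at Q* = 11.
TR = 125·11 = 1375. TC = 1353 + 407 = 1760. Profit = 1375 − 1760 = -$385.
That loss of $385 beats the $1353 the firm would lose by shutting down; producing recovers $968 of fixed cost.

Profit = -$385 at Q = 11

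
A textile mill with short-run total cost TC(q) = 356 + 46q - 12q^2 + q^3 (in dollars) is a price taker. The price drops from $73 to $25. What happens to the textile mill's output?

MC = 46 - 24q + 3q^2; the shutdown threshold is min AVC = $10 (at q = 6).
At P = $73 ≥ min AVC, set P = MC on the rising branch: q = 9.
At P = $25 ≥ min AVC, set P = MC: q = 7. The firm stays open but cuts output.

Output falls from 9 to 7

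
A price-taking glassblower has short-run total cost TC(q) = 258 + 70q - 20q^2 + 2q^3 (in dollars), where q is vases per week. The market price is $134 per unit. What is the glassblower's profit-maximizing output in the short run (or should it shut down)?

Produce at q = 8

From TC, MC = TC'(q) = 70 - 40q + 6q^2 and AVC = VC/q = 70 - 20q + 2q^2.
The AVC parabola has its vertex at q = 20/4 = 5, where AVC = 70 - 20·5 + 2·5^2 = $20.
Since P = $134 ≥ min AVC = $20, price covers variable cost and the firm should produce.
P = MC gives -64 - 40q + 6q^2 = 0, with roots -4/3 and 8. Take the larger (rising MC): q* = 8.
Check: AVC at q = 8 is $38 ≤ P, so revenue covers variable cost.
Profit = P·q − TC = 134·8 − 562 = $510.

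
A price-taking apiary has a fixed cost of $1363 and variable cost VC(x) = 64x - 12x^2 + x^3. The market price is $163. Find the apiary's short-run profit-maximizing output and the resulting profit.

Profit = -$153 at x = 11

AVC = 64 - 12x + x^2; min AVC = $28 at x = 6. Since P = $163 ≥ min AVC, the firm produces.
MC = 64 - 24x + 3x^2. Setting P = MC and taking the root on the rising branch gives x* = 11.
TR = 163·11 = 1793. TC = 1363 + 583 = 1946. Profit = 1793 − 1946 = -$153.
Shutting down would mean losing the fixed cost of $1363, so operating at a loss of $153 is better by $1210.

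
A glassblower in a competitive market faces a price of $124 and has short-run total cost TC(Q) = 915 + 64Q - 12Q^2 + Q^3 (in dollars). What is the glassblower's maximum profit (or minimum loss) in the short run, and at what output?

Profit = -$115 at Q = 10

AVC = 64 - 12Q + Q^2; min AVC = $28 at Q = 6. Since P = $124 ≥ min AVC, the firm produces.
With MC = 64 - 24Q + 3Q^2, P = MC on the upward-sloping part at Q* = 10.
TR = 124·10 = 1240. TC = 915 + 440 = 1355. Profit = 1240 − 1355 = -$115.
By producing, the firm covers all variable cost plus $800 of fixed cost; shutting down would lose the full $915.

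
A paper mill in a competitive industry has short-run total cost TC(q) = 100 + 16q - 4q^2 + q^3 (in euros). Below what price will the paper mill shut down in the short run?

The firm shuts down when price falls below the minimum of average variable cost. AVC = VC/q = 16 - 4q + q^2.
At the minimum of AVC, MC = AVC. MC = 16 - 8q + 3q^2; setting MC = AVC gives 2q^2 - 4q = 0, so q = 2. min AVC = 12.
So the shutdown price is €12.

€12 per unit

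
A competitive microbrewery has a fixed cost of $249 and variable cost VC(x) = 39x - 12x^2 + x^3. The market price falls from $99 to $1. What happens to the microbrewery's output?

Output falls from 10 to 0 (the firm shuts down)

AVC = 39 - 12x + x^2, minimized at x = 6 where min AVC = $3. MC = 39 - 24x + 3x^2.
With P = $99 above the shutdown price, P = MC gives x = 10.
At P = $1 < min AVC = $3, price no longer covers variable cost at any output, so the firm shuts down: x = 0.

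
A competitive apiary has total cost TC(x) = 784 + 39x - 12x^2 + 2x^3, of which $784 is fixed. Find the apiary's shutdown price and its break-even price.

Shutdown price = min AVC. AVC = 39 - 12x + 2x^2, with vertex at x = 3 and minimum $21.
ATC = 784/x + 39 - 12x + 2x^2. Setting dATC/dx = −784/x^2 − 12 + 4x = 0 gives x = 7 (since 4·7^3 − 12·7^2 = 784).
min ATC = 784/7 + 39 − 12·7 + 2·7^2 = $165. That is the break-even price.
Between these two prices the firm operates at a loss; above $165 it earns a profit.

Shutdown price = $21; break-even price = $165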